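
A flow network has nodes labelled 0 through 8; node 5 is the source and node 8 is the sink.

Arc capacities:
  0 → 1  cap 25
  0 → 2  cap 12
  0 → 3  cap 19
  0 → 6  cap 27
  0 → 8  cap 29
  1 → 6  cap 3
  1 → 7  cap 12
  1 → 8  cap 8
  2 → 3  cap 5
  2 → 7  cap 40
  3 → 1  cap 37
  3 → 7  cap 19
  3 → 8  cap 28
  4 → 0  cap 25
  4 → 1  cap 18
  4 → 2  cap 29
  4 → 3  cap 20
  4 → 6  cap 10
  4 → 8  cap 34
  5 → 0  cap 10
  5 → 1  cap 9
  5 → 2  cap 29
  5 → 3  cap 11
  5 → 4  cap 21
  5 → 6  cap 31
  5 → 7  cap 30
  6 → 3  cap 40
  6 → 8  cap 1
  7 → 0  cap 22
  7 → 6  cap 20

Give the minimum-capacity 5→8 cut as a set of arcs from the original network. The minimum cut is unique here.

augment #1: 5→0→8 push 10
augment #2: 5→1→8 push 8
augment #3: 5→3→8 push 11
augment #4: 5→4→8 push 21
augment #5: 5→6→8 push 1
augment #6: 5→2→3→8 push 5
augment #7: 5→6→3→8 push 12
augment #8: 5→7→0→8 push 19
max flow = 87; residual-reachable set from 5 gives S-side
cut edges (S→T): {(0,8), (1,8), (3,8), (5,4), (6,8)} total cap 87

Min-cut arcs: {(0,8), (1,8), (3,8), (5,4), (6,8)} (total capacity 87)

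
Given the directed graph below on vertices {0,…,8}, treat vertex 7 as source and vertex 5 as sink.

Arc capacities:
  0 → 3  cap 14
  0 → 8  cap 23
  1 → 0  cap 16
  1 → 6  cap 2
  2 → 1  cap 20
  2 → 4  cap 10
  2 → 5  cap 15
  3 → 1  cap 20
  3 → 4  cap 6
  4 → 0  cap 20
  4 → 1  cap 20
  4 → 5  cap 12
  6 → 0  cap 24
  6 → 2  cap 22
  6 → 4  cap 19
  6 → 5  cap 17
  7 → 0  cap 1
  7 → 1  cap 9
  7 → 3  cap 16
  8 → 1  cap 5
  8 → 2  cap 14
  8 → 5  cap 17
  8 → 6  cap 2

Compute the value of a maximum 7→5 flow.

Maximum flow value: 25

augment #1: 7→0→8→5 bottleneck 1, total now 1
augment #2: 7→1→6→5 bottleneck 2, total now 3
augment #3: 7→3→4→5 bottleneck 6, total now 9
augment #4: 7→1→0→8→5 bottleneck 7, total now 16
augment #5: 7→3→1→0→8→5 bottleneck 9, total now 25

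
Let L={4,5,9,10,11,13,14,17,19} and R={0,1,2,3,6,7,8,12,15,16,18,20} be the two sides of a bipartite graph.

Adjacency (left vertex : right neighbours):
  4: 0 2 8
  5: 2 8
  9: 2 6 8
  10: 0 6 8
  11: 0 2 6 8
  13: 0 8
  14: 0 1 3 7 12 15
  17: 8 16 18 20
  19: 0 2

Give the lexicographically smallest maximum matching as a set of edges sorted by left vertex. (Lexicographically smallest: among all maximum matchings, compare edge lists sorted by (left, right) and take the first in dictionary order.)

Lex-smallest maximum matching: {(4,0), (5,2), (9,6), (10,8), (14,1), (17,16)}

|M| = 6 (so the lex-smallest maximum matching has 6 edges)
process left vertices in ascending order; for each, take the smallest-labelled available neighbour that still permits 6 edges overall, or leave it unmatched if none does
lex-smallest matching: {4-0, 5-2, 9-6, 10-8, 14-1, 17-16}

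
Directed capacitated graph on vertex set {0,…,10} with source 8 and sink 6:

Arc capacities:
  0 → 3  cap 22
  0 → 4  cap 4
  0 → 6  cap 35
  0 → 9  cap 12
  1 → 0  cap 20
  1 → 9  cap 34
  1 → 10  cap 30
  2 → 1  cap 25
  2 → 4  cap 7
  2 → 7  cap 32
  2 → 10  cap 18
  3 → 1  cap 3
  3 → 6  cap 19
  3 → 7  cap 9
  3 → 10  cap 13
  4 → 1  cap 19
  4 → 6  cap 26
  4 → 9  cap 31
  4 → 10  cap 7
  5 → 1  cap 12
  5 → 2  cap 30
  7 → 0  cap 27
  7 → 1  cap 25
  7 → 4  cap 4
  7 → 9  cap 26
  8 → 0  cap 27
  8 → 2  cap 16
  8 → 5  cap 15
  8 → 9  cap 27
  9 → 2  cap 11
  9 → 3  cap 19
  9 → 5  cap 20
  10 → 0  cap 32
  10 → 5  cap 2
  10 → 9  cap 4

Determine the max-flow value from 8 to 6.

Maximum flow value: 69

augment #1: 8→0→6 bottleneck 27, total now 27
augment #2: 8→2→4→6 bottleneck 7, total now 34
augment #3: 8→9→3→6 bottleneck 19, total now 53
augment #4: 8→2→1→0→6 bottleneck 8, total now 61
augment #5: 8→2→7→4→6 bottleneck 1, total now 62
augment #6: 8→5→1→0→4→6 bottleneck 4, total now 66
augment #7: 8→5→2→7→4→6 bottleneck 3, total now 69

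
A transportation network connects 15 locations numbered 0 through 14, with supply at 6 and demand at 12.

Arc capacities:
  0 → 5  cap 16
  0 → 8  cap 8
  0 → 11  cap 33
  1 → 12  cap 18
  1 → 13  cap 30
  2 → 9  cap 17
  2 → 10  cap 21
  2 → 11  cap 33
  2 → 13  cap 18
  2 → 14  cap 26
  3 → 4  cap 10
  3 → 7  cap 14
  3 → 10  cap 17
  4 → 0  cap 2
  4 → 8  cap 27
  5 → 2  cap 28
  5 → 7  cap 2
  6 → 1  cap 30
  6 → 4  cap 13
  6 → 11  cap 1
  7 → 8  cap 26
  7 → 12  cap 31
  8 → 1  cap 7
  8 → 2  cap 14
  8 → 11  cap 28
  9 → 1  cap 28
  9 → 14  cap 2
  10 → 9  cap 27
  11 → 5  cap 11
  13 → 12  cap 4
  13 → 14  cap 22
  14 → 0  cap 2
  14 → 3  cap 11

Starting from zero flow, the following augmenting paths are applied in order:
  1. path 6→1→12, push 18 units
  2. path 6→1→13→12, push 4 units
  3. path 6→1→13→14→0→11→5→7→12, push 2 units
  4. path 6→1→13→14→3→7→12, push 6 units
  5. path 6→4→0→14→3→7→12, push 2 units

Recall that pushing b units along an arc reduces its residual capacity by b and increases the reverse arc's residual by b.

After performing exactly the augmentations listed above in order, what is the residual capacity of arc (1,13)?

Residual capacity of (1,13): 18

after path 1 (6→1→12, push 18): res(1,13)=30
after path 2 (6→1→13→12, push 4): res(1,13)=26
after path 3 (6→1→13→14→0→11→5→7→12, push 2): res(1,13)=24
after path 4 (6→1→13→14→3→7→12, push 6): res(1,13)=18
after path 5 (6→4→0→14→3→7→12, push 2): res(1,13)=18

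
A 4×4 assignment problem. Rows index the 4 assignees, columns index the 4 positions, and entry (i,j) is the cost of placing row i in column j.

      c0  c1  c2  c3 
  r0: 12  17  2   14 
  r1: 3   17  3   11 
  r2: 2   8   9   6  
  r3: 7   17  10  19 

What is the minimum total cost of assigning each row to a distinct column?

Minimum assignment cost: 28

one of 2 optimal assignments: row0→col2 (cost 2), row1→col0 (cost 3), row2→col3 (cost 6), row3→col1 (cost 17)
total = 2 + 3 + 6 + 17 = 28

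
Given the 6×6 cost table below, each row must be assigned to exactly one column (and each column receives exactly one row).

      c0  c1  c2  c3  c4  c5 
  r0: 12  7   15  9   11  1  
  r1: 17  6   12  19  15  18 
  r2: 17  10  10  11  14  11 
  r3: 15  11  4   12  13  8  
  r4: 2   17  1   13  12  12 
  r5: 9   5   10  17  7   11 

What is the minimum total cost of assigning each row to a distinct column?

Minimum assignment cost: 31

optimal assignment: row0→col5 (cost 1), row1→col1 (cost 6), row2→col3 (cost 11), row3→col2 (cost 4), row4→col0 (cost 2), row5→col4 (cost 7)
total = 1 + 6 + 11 + 4 + 2 + 7 = 31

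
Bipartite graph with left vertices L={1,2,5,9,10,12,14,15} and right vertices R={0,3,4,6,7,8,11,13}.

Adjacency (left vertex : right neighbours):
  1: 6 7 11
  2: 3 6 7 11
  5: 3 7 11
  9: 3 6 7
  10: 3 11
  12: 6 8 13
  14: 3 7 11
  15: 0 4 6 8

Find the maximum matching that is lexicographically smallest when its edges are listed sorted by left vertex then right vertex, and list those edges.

|M| = 6 (so the lex-smallest maximum matching has 6 edges)
process left vertices in ascending order; for each, take the smallest-labelled available neighbour that still permits 6 edges overall, or leave it unmatched if none does
lex-smallest matching: {1-6, 2-3, 5-7, 10-11, 12-8, 15-0}

Lex-smallest maximum matching: {(1,6), (2,3), (5,7), (10,11), (12,8), (15,0)}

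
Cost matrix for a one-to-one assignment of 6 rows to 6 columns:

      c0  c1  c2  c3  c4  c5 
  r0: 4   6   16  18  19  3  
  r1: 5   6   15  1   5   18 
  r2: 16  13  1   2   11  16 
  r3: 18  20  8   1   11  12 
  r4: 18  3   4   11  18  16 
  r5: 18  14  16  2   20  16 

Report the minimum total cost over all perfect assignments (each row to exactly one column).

optimal assignment: row0→col5 (cost 3), row1→col0 (cost 5), row2→col2 (cost 1), row3→col4 (cost 11), row4→col1 (cost 3), row5→col3 (cost 2)
total = 3 + 5 + 1 + 11 + 3 + 2 = 25

Minimum assignment cost: 25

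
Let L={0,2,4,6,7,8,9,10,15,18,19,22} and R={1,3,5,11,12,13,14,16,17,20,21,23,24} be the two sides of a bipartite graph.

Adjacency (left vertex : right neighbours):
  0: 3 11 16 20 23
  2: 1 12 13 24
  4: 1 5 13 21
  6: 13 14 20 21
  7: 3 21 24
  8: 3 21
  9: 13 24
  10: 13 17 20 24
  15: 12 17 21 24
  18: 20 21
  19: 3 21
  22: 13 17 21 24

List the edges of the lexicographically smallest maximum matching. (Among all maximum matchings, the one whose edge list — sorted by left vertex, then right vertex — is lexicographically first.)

Lex-smallest maximum matching: {(0,11), (2,1), (4,5), (6,14), (7,3), (8,21), (9,13), (10,17), (15,12), (18,20), (22,24)}

|M| = 11 (so the lex-smallest maximum matching has 11 edges)
process left vertices in ascending order; for each, take the smallest-labelled available neighbour that still permits 11 edges overall, or leave it unmatched if none does
lex-smallest matching: {0-11, 2-1, 4-5, 6-14, 7-3, 8-21, 9-13, 10-17, 15-12, 18-20, 22-24}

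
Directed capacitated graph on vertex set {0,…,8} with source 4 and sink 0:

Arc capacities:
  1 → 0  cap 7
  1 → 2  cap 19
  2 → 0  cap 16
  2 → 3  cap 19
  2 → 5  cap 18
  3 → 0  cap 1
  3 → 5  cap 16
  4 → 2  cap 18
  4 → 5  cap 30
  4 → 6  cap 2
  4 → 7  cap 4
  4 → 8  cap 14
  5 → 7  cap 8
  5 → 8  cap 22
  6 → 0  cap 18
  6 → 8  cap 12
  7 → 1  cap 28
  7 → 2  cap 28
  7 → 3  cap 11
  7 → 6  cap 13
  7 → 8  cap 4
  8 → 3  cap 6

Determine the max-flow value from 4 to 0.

Maximum flow value: 31

augment #1: 4→2→0 bottleneck 16, total now 16
augment #2: 4→6→0 bottleneck 2, total now 18
augment #3: 4→2→3→0 bottleneck 1, total now 19
augment #4: 4→7→1→0 bottleneck 4, total now 23
augment #5: 4→5→7→1→0 bottleneck 3, total now 26
augment #6: 4→5→7→6→0 bottleneck 5, total now 31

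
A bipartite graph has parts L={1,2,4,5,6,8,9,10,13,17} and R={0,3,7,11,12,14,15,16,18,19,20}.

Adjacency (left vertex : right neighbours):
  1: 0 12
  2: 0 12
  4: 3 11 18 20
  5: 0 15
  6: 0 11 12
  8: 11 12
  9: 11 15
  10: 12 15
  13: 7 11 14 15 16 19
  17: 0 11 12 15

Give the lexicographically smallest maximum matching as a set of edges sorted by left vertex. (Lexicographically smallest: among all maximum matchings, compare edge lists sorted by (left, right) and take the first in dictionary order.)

|M| = 6 (so the lex-smallest maximum matching has 6 edges)
process left vertices in ascending order; for each, take the smallest-labelled available neighbour that still permits 6 edges overall, or leave it unmatched if none does
lex-smallest matching: {1-0, 2-12, 4-3, 5-15, 6-11, 13-7}

Lex-smallest maximum matching: {(1,0), (2,12), (4,3), (5,15), (6,11), (13,7)}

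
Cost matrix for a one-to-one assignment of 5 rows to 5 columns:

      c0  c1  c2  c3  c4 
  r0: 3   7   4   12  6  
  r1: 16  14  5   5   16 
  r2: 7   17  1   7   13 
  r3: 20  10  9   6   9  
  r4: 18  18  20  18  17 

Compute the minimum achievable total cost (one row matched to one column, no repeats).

Minimum assignment cost: 36

one of 2 optimal assignments: row0→col0 (cost 3), row1→col3 (cost 5), row2→col2 (cost 1), row3→col1 (cost 10), row4→col4 (cost 17)
total = 3 + 5 + 1 + 10 + 17 = 36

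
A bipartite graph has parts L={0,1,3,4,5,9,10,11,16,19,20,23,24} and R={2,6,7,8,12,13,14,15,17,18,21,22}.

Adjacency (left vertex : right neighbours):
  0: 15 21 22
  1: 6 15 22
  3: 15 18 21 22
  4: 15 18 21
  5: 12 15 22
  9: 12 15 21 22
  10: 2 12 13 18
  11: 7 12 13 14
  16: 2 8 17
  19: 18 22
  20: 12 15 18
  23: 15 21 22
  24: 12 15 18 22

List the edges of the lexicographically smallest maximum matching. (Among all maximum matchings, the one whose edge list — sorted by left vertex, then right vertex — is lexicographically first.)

Lex-smallest maximum matching: {(0,15), (1,6), (3,18), (4,21), (5,12), (9,22), (10,2), (11,7), (16,8)}

|M| = 9 (so the lex-smallest maximum matching has 9 edges)
process left vertices in ascending order; for each, take the smallest-labelled available neighbour that still permits 9 edges overall, or leave it unmatched if none does
lex-smallest matching: {0-15, 1-6, 3-18, 4-21, 5-12, 9-22, 10-2, 11-7, 16-8}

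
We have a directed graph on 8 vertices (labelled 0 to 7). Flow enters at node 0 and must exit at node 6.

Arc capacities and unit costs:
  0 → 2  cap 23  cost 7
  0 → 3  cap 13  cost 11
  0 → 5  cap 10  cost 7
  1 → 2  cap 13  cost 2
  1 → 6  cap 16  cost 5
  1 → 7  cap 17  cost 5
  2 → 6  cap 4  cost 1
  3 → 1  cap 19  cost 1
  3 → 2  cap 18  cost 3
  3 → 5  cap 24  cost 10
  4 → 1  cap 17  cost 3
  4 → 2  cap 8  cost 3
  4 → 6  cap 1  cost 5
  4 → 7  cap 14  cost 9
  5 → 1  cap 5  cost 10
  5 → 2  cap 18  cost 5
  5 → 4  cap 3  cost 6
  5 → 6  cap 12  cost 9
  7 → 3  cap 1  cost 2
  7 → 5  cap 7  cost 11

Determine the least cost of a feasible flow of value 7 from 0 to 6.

Minimum cost for 7 units: 80

shortest-cost path #1: 0→2→6 push 4 @ unit cost 8 (adds 32)
shortest-cost path #2: 0→5→6 push 3 @ unit cost 16 (adds 48)
total cost = 80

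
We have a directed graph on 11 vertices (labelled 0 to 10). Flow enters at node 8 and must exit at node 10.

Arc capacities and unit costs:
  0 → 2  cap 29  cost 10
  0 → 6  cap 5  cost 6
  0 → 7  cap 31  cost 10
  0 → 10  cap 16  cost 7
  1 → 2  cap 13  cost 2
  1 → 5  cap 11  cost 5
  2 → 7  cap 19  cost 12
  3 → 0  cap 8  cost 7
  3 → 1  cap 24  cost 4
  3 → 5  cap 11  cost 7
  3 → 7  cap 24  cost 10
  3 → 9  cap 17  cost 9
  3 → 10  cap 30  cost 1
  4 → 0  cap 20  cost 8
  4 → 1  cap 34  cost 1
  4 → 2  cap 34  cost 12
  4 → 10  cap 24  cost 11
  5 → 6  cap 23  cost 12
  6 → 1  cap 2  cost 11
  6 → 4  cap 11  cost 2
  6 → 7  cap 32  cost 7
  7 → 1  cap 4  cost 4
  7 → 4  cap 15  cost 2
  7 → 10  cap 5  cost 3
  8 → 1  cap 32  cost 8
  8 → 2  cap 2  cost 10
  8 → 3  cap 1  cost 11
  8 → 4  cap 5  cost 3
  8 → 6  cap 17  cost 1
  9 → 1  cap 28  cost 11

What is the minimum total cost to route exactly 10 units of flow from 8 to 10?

shortest-cost path #1: 8→6→7→10 push 5 @ unit cost 11 (adds 55)
shortest-cost path #2: 8→3→10 push 1 @ unit cost 12 (adds 12)
shortest-cost path #3: 8→4→10 push 4 @ unit cost 14 (adds 56)
total cost = 123

Minimum cost for 10 units: 123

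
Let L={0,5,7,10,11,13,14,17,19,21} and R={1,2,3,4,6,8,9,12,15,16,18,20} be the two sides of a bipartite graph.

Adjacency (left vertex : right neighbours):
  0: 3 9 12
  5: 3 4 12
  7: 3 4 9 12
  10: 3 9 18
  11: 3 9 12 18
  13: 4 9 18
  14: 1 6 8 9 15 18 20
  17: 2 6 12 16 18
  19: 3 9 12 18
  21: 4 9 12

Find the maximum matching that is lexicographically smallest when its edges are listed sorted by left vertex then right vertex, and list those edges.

Lex-smallest maximum matching: {(0,3), (5,4), (7,9), (10,18), (11,12), (14,1), (17,2)}

|M| = 7 (so the lex-smallest maximum matching has 7 edges)
process left vertices in ascending order; for each, take the smallest-labelled available neighbour that still permits 7 edges overall, or leave it unmatched if none does
lex-smallest matching: {0-3, 5-4, 7-9, 10-18, 11-12, 14-1, 17-2}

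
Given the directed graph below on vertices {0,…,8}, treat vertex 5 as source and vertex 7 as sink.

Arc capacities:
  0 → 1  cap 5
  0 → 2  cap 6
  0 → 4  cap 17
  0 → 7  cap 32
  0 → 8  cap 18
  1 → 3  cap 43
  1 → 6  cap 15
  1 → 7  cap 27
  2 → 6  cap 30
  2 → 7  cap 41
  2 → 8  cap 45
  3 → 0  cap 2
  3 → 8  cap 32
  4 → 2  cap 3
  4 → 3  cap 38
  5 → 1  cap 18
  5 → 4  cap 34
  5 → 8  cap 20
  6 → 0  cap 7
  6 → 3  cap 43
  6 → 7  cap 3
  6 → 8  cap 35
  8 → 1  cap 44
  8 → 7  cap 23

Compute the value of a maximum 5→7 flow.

Maximum flow value: 65

augment #1: 5→1→7 bottleneck 18, total now 18
augment #2: 5→8→7 bottleneck 20, total now 38
augment #3: 5→4→2→7 bottleneck 3, total now 41
augment #4: 5→4→3→0→7 bottleneck 2, total now 43
augment #5: 5→4→3→8→7 bottleneck 3, total now 46
augment #6: 5→4→3→8→1→7 bottleneck 9, total now 55
augment #7: 5→4→3→8→1→6→7 bottleneck 3, total now 58
augment #8: 5→4→3→8→1→6→0→7 bottleneck 7, total now 65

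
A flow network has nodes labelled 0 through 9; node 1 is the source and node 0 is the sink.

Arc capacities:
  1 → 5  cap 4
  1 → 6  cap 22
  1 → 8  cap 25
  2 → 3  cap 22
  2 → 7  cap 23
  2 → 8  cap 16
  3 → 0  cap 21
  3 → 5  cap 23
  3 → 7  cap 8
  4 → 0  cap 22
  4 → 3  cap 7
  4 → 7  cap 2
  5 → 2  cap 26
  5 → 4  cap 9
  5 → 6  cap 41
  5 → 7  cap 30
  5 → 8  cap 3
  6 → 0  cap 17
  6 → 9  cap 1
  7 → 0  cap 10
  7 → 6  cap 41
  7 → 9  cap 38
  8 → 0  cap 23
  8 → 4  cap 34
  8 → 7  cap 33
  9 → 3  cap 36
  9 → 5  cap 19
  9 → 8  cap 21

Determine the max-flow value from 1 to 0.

Maximum flow value: 47

augment #1: 1→6→0 bottleneck 17, total now 17
augment #2: 1→8→0 bottleneck 23, total now 40
augment #3: 1→5→4→0 bottleneck 4, total now 44
augment #4: 1→8→4→0 bottleneck 2, total now 46
augment #5: 1→6→9→3→0 bottleneck 1, total now 47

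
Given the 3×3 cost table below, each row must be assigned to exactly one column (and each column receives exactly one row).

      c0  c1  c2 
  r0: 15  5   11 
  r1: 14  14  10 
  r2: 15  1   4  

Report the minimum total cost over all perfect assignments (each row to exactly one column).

Minimum assignment cost: 23

optimal assignment: row0→col1 (cost 5), row1→col0 (cost 14), row2→col2 (cost 4)
total = 5 + 14 + 4 = 23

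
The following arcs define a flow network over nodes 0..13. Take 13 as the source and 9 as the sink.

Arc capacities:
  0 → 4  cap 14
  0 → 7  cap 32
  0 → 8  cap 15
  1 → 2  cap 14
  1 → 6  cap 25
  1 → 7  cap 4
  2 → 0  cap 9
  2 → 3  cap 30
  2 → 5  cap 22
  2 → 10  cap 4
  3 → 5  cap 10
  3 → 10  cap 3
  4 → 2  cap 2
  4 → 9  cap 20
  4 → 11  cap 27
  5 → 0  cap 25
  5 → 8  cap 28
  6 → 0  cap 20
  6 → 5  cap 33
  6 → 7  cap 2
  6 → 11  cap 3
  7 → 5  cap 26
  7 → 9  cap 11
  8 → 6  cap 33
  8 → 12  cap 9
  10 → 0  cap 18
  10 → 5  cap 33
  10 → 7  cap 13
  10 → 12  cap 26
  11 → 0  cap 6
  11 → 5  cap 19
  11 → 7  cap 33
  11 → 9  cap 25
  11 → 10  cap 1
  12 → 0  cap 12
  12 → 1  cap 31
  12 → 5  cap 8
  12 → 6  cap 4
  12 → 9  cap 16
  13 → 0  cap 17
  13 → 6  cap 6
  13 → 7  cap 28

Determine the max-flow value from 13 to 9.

Maximum flow value: 37

augment #1: 13→7→9 bottleneck 11, total now 11
augment #2: 13→0→4→9 bottleneck 14, total now 25
augment #3: 13→6→11→9 bottleneck 3, total now 28
augment #4: 13→0→8→12→9 bottleneck 3, total now 31
augment #5: 13→6→0→8→12→9 bottleneck 3, total now 34
augment #6: 13→7→5→8→12→9 bottleneck 3, total now 37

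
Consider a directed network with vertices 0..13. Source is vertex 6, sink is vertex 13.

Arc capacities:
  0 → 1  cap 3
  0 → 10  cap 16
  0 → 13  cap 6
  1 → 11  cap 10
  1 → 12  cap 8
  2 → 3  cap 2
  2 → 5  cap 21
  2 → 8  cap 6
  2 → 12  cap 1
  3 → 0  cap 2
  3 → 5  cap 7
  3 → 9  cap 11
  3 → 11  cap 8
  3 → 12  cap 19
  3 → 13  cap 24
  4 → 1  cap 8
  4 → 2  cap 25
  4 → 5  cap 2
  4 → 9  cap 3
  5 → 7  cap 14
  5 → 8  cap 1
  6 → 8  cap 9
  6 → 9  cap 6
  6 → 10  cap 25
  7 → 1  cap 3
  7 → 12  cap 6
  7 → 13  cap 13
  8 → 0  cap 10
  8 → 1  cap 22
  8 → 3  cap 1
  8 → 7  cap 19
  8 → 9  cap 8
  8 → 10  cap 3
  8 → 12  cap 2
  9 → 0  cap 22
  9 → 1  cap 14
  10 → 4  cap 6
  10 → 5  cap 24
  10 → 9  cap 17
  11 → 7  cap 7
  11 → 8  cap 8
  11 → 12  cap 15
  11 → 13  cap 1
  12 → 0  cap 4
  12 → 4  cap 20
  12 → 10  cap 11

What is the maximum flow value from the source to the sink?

Maximum flow value: 23

augment #1: 6→8→0→13 bottleneck 6, total now 6
augment #2: 6→8→3→13 bottleneck 1, total now 7
augment #3: 6→8→7→13 bottleneck 2, total now 9
augment #4: 6→9→1→11→13 bottleneck 1, total now 10
augment #5: 6→10→5→7→13 bottleneck 11, total now 21
augment #6: 6→10→4→2→3→13 bottleneck 2, total now 23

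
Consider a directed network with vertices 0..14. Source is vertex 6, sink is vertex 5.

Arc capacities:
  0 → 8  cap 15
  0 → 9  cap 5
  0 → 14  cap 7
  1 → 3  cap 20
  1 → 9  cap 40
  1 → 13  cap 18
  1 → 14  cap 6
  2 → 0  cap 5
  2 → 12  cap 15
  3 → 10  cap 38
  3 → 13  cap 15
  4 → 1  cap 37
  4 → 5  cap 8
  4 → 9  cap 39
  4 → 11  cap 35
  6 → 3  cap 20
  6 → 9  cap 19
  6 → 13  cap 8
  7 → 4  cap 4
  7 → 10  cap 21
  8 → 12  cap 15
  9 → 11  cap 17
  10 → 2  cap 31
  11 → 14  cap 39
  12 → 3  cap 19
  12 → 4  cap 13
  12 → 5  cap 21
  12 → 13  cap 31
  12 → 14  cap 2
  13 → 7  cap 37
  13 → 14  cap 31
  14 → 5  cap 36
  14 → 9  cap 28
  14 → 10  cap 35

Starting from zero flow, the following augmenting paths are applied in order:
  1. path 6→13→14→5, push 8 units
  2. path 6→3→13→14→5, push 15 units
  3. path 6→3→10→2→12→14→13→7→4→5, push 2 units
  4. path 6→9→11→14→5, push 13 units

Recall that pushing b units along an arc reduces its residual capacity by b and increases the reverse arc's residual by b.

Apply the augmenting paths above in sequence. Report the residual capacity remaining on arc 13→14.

Residual capacity of (13,14): 10

after path 1 (6→13→14→5, push 8): res(13,14)=23
after path 2 (6→3→13→14→5, push 15): res(13,14)=8
after path 3 (6→3→10→2→12→14→13→7→4→5, push 2): res(13,14)=10
after path 4 (6→9→11→14→5, push 13): res(13,14)=10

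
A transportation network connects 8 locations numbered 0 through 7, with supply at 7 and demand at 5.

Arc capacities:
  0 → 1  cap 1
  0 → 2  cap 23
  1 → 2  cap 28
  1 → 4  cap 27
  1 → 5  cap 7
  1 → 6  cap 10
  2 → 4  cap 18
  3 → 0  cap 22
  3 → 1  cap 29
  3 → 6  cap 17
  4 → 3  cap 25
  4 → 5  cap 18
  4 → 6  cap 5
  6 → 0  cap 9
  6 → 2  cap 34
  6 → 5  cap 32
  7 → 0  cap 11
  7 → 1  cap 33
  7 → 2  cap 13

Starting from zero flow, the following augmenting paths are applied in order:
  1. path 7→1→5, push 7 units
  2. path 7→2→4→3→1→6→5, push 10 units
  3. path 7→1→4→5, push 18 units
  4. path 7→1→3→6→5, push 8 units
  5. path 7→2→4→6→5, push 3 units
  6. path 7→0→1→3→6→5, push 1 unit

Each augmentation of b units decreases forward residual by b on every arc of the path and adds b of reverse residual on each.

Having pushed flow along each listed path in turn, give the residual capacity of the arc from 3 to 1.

after path 1 (7→1→5, push 7): res(3,1)=29
after path 2 (7→2→4→3→1→6→5, push 10): res(3,1)=19
after path 3 (7→1→4→5, push 18): res(3,1)=19
after path 4 (7→1→3→6→5, push 8): res(3,1)=27
after path 5 (7→2→4→6→5, push 3): res(3,1)=27
after path 6 (7→0→1→3→6→5, push 1): res(3,1)=28

Residual capacity of (3,1): 28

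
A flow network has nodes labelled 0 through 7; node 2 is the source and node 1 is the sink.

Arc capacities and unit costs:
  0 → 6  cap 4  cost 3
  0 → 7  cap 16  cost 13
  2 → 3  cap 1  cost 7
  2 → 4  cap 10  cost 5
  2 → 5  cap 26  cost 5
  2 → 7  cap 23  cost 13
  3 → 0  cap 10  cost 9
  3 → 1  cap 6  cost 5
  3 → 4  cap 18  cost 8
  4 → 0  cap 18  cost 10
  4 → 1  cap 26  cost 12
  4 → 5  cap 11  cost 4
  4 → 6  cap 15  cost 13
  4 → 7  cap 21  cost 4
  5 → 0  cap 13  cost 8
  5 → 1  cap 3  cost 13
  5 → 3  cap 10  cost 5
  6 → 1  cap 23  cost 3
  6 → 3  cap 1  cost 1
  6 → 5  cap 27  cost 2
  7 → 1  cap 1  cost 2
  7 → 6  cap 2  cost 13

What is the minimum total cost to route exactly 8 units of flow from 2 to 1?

Minimum cost for 8 units: 115

shortest-cost path #1: 2→4→7→1 push 1 @ unit cost 11 (adds 11)
shortest-cost path #2: 2→3→1 push 1 @ unit cost 12 (adds 12)
shortest-cost path #3: 2→5→3→1 push 5 @ unit cost 15 (adds 75)
shortest-cost path #4: 2→4→1 push 1 @ unit cost 17 (adds 17)
total cost = 115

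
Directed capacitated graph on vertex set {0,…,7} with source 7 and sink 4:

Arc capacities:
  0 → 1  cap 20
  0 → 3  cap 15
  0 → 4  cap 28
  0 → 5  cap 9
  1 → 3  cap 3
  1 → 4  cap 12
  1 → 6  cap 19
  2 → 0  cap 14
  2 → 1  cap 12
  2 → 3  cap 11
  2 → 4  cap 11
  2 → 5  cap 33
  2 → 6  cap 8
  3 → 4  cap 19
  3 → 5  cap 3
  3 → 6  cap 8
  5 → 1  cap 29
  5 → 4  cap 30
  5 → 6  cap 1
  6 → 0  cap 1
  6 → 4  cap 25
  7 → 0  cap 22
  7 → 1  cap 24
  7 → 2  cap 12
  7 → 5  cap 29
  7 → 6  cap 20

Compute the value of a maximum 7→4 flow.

augment #1: 7→0→4 bottleneck 22, total now 22
augment #2: 7→1→4 bottleneck 12, total now 34
augment #3: 7→2→4 bottleneck 11, total now 45
augment #4: 7→5→4 bottleneck 29, total now 74
augment #5: 7→6→4 bottleneck 20, total now 94
augment #6: 7→1→3→4 bottleneck 3, total now 97
augment #7: 7→1→6→4 bottleneck 5, total now 102
augment #8: 7→2→0→4 bottleneck 1, total now 103
augment #9: 7→1→6→0→4 bottleneck 1, total now 104

Maximum flow value: 104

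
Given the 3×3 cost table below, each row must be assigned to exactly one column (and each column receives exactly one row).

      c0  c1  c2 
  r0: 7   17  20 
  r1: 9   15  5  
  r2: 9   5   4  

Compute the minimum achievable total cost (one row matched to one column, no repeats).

Minimum assignment cost: 17

optimal assignment: row0→col0 (cost 7), row1→col2 (cost 5), row2→col1 (cost 5)
total = 7 + 5 + 5 = 17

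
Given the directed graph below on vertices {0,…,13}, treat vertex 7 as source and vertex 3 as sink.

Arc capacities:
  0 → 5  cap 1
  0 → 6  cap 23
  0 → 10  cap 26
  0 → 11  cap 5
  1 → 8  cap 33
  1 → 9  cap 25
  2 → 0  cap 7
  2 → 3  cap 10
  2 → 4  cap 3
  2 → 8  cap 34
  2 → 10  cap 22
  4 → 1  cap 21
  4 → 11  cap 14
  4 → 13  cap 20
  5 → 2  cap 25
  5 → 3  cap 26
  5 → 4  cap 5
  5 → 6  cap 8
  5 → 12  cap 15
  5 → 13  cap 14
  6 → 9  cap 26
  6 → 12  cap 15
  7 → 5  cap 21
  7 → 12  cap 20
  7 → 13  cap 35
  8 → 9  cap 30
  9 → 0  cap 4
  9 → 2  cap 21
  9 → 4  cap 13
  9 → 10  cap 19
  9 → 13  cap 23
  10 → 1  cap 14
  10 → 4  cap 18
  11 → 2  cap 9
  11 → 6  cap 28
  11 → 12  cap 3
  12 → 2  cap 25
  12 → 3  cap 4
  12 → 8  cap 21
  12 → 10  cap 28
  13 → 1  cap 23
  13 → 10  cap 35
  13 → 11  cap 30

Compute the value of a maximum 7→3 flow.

augment #1: 7→5→3 bottleneck 21, total now 21
augment #2: 7→12→3 bottleneck 4, total now 25
augment #3: 7→12→2→3 bottleneck 10, total now 35
augment #4: 7→12→2→0→5→3 bottleneck 1, total now 36

Maximum flow value: 36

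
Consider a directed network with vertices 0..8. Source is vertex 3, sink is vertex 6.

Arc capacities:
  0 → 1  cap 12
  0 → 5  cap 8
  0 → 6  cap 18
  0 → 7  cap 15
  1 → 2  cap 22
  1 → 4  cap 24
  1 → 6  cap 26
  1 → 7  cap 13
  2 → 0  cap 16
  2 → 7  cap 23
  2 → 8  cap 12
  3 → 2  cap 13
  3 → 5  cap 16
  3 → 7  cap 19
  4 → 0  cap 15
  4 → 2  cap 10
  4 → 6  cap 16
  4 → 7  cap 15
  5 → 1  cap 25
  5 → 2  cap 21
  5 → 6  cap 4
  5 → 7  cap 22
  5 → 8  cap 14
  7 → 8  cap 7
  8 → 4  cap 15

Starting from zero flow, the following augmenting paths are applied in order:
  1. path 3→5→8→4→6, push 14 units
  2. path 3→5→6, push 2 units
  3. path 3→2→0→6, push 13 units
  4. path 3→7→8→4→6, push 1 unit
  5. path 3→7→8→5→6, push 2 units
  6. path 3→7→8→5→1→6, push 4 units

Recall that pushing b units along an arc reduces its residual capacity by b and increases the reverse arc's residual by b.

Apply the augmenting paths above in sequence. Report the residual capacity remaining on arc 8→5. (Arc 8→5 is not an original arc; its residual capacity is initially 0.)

after path 1 (3→5→8→4→6, push 14): res(8,5)=14
after path 2 (3→5→6, push 2): res(8,5)=14
after path 3 (3→2→0→6, push 13): res(8,5)=14
after path 4 (3→7→8→4→6, push 1): res(8,5)=14
after path 5 (3→7→8→5→6, push 2): res(8,5)=12
after path 6 (3→7→8→5→1→6, push 4): res(8,5)=8

Residual capacity of (8,5): 8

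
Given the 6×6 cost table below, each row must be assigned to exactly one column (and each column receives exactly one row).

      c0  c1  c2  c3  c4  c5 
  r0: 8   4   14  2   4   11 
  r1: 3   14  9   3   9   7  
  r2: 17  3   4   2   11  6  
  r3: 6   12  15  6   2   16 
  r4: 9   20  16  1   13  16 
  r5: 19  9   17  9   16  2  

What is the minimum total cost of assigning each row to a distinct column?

Minimum assignment cost: 16

optimal assignment: row0→col1 (cost 4), row1→col0 (cost 3), row2→col2 (cost 4), row3→col4 (cost 2), row4→col3 (cost 1), row5→col5 (cost 2)
total = 4 + 3 + 4 + 2 + 1 + 2 = 16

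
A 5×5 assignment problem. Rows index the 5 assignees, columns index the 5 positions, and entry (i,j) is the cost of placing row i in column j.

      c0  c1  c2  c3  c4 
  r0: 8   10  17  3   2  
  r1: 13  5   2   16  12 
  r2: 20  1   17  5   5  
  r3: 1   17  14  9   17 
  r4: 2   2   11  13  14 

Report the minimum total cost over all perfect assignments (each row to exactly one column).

Minimum assignment cost: 12

optimal assignment: row0→col4 (cost 2), row1→col2 (cost 2), row2→col3 (cost 5), row3→col0 (cost 1), row4→col1 (cost 2)
total = 2 + 2 + 5 + 1 + 2 = 12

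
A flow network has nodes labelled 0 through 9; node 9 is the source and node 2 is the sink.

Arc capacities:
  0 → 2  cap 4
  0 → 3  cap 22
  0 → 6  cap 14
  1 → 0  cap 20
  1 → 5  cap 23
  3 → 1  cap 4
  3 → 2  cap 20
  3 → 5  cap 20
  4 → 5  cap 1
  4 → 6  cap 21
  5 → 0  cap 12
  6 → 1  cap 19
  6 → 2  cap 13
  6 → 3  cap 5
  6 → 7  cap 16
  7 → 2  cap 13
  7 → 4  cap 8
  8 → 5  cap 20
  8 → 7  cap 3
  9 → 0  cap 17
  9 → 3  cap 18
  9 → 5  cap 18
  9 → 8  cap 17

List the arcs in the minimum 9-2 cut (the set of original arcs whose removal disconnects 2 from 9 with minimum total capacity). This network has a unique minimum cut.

augment #1: 9→0→2 push 4
augment #2: 9→3→2 push 18
augment #3: 9→0→3→2 push 2
augment #4: 9→0→6→2 push 11
augment #5: 9→8→7→2 push 3
augment #6: 9→5→0→6→2 push 2
augment #7: 9→5→0→6→7→2 push 1
max flow = 41; residual-reachable set from 9 gives S-side
cut edges (S→T): {(0,2), (0,6), (3,2), (8,7)} total cap 41

Min-cut arcs: {(0,2), (0,6), (3,2), (8,7)} (total capacity 41)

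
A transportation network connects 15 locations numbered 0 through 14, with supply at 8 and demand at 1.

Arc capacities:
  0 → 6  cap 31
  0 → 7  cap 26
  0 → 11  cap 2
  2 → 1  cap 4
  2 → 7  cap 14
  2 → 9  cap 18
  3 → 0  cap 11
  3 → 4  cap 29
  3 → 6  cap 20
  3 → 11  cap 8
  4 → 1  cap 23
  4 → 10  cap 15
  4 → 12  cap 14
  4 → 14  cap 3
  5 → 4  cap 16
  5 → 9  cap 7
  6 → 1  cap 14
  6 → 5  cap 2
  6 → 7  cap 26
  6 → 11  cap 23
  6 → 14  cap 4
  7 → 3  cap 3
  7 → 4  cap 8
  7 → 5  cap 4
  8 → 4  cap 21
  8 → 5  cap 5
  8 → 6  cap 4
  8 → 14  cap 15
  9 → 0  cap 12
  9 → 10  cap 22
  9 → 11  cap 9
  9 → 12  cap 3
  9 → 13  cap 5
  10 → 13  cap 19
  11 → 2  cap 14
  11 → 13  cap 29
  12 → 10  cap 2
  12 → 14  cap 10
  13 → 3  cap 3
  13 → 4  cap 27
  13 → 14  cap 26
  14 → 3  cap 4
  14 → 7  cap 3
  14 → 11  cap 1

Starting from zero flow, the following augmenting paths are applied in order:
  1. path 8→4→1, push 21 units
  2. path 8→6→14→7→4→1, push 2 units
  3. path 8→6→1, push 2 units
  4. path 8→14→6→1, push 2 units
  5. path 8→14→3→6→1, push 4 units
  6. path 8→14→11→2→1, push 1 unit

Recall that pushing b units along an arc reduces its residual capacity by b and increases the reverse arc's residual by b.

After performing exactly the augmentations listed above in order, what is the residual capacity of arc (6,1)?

Residual capacity of (6,1): 6

after path 1 (8→4→1, push 21): res(6,1)=14
after path 2 (8→6→14→7→4→1, push 2): res(6,1)=14
after path 3 (8→6→1, push 2): res(6,1)=12
after path 4 (8→14→6→1, push 2): res(6,1)=10
after path 5 (8→14→3→6→1, push 4): res(6,1)=6
after path 6 (8→14→11→2→1, push 1): res(6,1)=6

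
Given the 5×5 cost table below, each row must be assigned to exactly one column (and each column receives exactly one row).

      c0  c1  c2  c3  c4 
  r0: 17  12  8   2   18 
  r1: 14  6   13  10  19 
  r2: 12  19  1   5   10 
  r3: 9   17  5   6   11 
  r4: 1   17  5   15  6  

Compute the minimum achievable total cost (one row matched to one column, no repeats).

optimal assignment: row0→col3 (cost 2), row1→col1 (cost 6), row2→col2 (cost 1), row3→col4 (cost 11), row4→col0 (cost 1)
total = 2 + 6 + 1 + 11 + 1 = 21

Minimum assignment cost: 21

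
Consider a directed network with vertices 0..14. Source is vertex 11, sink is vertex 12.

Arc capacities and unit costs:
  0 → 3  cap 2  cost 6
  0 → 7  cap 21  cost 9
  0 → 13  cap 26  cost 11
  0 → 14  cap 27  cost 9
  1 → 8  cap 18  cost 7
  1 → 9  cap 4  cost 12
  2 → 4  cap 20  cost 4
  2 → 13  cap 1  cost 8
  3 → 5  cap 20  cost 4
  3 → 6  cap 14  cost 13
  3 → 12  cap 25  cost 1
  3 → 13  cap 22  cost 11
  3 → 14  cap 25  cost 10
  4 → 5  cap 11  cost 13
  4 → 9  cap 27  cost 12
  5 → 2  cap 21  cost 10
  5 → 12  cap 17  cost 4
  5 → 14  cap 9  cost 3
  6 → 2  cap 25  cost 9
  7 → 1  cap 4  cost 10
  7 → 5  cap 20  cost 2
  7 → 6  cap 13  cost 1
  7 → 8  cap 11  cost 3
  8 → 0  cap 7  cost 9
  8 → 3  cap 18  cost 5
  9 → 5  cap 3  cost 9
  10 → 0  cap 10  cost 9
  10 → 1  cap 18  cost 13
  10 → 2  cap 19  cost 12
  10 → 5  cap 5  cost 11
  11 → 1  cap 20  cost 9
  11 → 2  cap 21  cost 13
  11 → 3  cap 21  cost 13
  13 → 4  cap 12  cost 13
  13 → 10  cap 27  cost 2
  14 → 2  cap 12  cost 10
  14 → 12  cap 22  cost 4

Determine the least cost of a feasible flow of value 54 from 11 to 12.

Minimum cost for 54 units: 1355

shortest-cost path #1: 11→3→12 push 21 @ unit cost 14 (adds 294)
shortest-cost path #2: 11→1→8→3→12 push 4 @ unit cost 22 (adds 88)
shortest-cost path #3: 11→1→8→3→5→12 push 14 @ unit cost 29 (adds 406)
shortest-cost path #4: 11→2→4→5→12 push 3 @ unit cost 34 (adds 102)
shortest-cost path #5: 11→2→4→5→14→12 push 8 @ unit cost 37 (adds 296)
shortest-cost path #6: 11→1→9→5→14→12 push 1 @ unit cost 37 (adds 37)
shortest-cost path #7: 11→1→9→5→3→14→12 push 1 @ unit cost 40 (adds 40)
shortest-cost path #8: 11→2→13→10→5→3→14→12 push 1 @ unit cost 44 (adds 44)
shortest-cost path #9: 11→2→4→9→5→3→14→12 push 1 @ unit cost 48 (adds 48)
total cost = 1355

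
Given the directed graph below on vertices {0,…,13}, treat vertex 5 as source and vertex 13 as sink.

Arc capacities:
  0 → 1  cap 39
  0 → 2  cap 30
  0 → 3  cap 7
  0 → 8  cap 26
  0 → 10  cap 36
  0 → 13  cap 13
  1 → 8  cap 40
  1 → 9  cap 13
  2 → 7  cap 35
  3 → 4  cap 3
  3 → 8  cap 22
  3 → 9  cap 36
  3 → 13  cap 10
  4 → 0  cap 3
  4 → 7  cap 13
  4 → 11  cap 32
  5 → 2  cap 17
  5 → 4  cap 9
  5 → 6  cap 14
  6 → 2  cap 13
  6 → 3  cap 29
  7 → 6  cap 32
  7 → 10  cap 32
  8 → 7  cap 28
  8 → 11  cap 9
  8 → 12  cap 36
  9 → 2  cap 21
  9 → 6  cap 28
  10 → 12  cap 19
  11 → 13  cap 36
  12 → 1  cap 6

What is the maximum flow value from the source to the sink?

Maximum flow value: 31

augment #1: 5→4→0→13 bottleneck 3, total now 3
augment #2: 5→4→11→13 bottleneck 6, total now 9
augment #3: 5→6→3→13 bottleneck 10, total now 19
augment #4: 5→6→3→4→11→13 bottleneck 3, total now 22
augment #5: 5→6→3→8→11→13 bottleneck 1, total now 23
augment #6: 5→2→7→6→3→8→11→13 bottleneck 8, total now 31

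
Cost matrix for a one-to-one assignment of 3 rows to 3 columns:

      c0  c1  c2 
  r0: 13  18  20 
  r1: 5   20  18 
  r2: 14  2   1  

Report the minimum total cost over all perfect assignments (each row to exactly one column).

Minimum assignment cost: 24

optimal assignment: row0→col1 (cost 18), row1→col0 (cost 5), row2→col2 (cost 1)
total = 18 + 5 + 1 = 24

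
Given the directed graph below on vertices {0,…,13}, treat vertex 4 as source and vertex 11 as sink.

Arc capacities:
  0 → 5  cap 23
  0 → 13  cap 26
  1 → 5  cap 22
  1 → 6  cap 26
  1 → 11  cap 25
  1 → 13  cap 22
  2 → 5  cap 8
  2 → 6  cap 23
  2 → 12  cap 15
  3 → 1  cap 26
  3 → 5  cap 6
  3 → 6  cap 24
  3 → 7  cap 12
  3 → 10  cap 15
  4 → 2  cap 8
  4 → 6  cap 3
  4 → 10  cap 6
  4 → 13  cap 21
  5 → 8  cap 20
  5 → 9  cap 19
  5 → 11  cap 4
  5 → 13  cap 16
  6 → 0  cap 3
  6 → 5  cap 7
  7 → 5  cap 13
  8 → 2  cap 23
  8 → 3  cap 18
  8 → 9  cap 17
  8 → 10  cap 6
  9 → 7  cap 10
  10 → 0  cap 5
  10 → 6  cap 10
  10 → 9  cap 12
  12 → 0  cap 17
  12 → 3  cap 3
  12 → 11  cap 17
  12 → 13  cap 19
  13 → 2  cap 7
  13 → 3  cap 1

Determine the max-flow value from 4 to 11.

Maximum flow value: 25

augment #1: 4→2→5→11 bottleneck 4, total now 4
augment #2: 4→2→12→11 bottleneck 4, total now 8
augment #3: 4→13→2→12→11 bottleneck 7, total now 15
augment #4: 4→13→3→1→11 bottleneck 1, total now 16
augment #5: 4→6→5→2→12→11 bottleneck 3, total now 19
augment #6: 4→10→0→5→2→12→11 bottleneck 1, total now 20
augment #7: 4→10→0→5→8→3→1→11 bottleneck 4, total now 24
augment #8: 4→10→6→5→8→3→1→11 bottleneck 1, total now 25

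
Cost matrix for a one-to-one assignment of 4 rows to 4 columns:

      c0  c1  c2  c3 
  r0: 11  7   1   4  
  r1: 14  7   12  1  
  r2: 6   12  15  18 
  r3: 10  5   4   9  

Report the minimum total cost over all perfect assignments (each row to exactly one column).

optimal assignment: row0→col2 (cost 1), row1→col3 (cost 1), row2→col0 (cost 6), row3→col1 (cost 5)
total = 1 + 1 + 6 + 5 = 13

Minimum assignment cost: 13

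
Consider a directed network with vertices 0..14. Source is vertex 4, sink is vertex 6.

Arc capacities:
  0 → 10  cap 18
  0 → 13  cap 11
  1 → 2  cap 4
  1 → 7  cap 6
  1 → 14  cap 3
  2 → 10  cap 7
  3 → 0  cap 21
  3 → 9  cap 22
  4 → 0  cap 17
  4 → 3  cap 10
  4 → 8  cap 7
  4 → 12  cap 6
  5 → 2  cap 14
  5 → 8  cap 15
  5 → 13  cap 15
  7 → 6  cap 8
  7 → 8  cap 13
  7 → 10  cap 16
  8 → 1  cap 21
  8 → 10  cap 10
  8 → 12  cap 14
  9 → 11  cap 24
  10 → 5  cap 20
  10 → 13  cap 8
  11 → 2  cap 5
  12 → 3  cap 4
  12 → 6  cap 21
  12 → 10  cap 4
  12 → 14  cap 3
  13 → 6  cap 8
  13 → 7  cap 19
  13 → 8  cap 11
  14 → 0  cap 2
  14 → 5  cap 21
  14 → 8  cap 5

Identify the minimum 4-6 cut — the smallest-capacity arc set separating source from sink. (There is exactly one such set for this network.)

augment #1: 4→12→6 push 6
augment #2: 4→0→13→6 push 8
augment #3: 4→8→12→6 push 7
augment #4: 4→0→13→7→6 push 3
augment #5: 4→0→10→13→7→6 push 5
augment #6: 4→0→10→5→8→12→6 push 1
augment #7: 4→3→0→10→5→8→12→6 push 6
max flow = 36; residual-reachable set from 4 gives S-side
cut edges (S→T): {(4,12), (7,6), (8,12), (13,6)} total cap 36

Min-cut arcs: {(4,12), (7,6), (8,12), (13,6)} (total capacity 36)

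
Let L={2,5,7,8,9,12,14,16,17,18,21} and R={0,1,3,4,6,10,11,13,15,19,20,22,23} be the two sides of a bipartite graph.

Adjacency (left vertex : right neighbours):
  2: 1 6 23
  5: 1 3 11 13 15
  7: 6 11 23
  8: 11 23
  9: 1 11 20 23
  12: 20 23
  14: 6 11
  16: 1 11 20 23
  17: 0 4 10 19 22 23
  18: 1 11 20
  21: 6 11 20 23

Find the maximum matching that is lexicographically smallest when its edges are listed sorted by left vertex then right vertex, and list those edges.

|M| = 7 (so the lex-smallest maximum matching has 7 edges)
process left vertices in ascending order; for each, take the smallest-labelled available neighbour that still permits 7 edges overall, or leave it unmatched if none does
lex-smallest matching: {2-1, 5-3, 7-6, 8-11, 9-20, 12-23, 17-0}

Lex-smallest maximum matching: {(2,1), (5,3), (7,6), (8,11), (9,20), (12,23), (17,0)}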